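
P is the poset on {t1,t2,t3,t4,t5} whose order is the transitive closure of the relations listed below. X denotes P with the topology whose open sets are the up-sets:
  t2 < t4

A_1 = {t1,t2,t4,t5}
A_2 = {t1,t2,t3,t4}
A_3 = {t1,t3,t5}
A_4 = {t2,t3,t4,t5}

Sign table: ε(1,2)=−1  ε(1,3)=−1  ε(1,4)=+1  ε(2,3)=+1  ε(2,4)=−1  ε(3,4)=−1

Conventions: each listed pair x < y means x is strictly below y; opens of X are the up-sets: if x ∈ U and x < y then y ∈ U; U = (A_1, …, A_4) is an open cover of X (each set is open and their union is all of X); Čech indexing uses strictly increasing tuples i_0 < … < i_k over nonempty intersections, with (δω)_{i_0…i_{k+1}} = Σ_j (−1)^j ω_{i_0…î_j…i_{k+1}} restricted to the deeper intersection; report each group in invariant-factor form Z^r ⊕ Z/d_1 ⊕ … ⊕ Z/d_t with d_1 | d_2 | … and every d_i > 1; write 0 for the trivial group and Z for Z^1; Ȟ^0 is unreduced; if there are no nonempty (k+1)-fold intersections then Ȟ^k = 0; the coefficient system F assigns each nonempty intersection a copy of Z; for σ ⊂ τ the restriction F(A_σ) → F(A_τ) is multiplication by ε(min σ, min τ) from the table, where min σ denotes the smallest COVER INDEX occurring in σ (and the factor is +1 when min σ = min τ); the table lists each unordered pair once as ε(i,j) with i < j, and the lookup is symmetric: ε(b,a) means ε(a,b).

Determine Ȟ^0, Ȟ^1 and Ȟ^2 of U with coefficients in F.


cover nerve:
  A12={t1,t2,t4} A13={t1,t5} A14={t2,t4,t5} A23={t1,t3} A24={t2,t3,t4} A34={t3,t5}
  A123={t1} A124={t2,t4} A134={t5} A234={t3}
C dims 4,6,4; δ0: rk 3, SNF 1^3; δ1: rk 3, SNF 1^3
Ȟ^0: (4−3)−0=1 ⇒ Z
Ȟ^1: (6−3)−3=0 ⇒ 0
Ȟ^2: (4−0)−3=1 ⇒ Z

Ȟ^0 ≅ Z; Ȟ^1 ≅ 0; Ȟ^2 ≅ Z


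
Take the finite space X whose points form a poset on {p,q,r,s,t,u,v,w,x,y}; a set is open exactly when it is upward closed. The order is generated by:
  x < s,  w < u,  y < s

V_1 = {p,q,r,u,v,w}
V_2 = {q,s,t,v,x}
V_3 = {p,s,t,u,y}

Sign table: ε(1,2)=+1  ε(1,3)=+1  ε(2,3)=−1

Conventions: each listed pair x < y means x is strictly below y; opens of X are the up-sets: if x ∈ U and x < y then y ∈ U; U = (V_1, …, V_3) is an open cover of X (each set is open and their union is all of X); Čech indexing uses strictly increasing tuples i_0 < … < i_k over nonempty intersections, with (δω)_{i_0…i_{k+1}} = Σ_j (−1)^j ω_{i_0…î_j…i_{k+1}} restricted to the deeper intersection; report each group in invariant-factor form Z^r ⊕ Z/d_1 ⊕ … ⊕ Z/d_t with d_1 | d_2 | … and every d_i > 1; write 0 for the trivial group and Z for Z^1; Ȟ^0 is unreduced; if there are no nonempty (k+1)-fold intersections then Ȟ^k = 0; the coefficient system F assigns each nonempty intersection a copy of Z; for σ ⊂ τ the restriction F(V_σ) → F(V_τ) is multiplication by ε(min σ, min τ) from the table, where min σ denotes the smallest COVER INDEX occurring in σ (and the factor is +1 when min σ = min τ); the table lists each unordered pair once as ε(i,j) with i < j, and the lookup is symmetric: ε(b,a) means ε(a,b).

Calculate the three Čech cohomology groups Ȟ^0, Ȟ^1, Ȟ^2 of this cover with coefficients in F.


nonempty intersections:
  V12={q,v} V13={p,u} V23={s,t}
C dims 3,3; δ0: rk 3, SNF 1^2·2
Ȟ^0: (3−3)−0=0 ⇒ 0
Ȟ^1: (3−0)−3=0 plus torsion [2] ⇒ Z/2
Ȟ^2: (0−0)−0=0 ⇒ 0

Ȟ^0 ≅ 0, Ȟ^1 ≅ Z/2 and Ȟ^2 ≅ 0


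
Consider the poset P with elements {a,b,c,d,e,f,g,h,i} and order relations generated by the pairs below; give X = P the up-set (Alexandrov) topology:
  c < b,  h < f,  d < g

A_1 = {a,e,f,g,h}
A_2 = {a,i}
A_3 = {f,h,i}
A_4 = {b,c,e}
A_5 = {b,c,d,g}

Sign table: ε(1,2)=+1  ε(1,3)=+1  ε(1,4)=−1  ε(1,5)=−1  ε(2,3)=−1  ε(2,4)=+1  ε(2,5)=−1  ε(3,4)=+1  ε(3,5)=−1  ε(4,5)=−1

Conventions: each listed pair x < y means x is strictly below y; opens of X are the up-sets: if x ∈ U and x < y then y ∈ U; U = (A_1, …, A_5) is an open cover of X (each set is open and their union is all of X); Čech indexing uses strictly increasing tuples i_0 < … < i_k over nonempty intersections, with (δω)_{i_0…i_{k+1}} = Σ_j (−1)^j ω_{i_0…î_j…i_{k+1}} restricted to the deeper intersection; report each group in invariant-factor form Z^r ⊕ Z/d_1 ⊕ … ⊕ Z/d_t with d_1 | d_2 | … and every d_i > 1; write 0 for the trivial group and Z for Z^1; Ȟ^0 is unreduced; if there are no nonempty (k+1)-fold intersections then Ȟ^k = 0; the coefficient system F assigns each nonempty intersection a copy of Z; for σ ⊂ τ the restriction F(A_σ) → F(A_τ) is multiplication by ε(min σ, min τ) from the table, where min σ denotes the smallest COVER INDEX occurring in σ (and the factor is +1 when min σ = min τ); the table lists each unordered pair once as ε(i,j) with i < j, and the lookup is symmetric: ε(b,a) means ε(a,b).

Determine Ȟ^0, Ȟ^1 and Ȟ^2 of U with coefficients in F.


cover nerve:
  A12={a} A13={f,h} A14={e} A15={g} A23={i} A45={b,c}
C dims 5,6; δ0: rk 5, SNF 1^4·2
Ȟ^0: (5−5)−0=0 ⇒ 0
Ȟ^1: (6−0)−5=1 plus torsion [2] ⇒ Z ⊕ Z/2
Ȟ^2: (0−0)−0=0 ⇒ 0

Ȟ^0 ≅ 0, Ȟ^1 ≅ Z ⊕ Z/2 and Ȟ^2 ≅ 0


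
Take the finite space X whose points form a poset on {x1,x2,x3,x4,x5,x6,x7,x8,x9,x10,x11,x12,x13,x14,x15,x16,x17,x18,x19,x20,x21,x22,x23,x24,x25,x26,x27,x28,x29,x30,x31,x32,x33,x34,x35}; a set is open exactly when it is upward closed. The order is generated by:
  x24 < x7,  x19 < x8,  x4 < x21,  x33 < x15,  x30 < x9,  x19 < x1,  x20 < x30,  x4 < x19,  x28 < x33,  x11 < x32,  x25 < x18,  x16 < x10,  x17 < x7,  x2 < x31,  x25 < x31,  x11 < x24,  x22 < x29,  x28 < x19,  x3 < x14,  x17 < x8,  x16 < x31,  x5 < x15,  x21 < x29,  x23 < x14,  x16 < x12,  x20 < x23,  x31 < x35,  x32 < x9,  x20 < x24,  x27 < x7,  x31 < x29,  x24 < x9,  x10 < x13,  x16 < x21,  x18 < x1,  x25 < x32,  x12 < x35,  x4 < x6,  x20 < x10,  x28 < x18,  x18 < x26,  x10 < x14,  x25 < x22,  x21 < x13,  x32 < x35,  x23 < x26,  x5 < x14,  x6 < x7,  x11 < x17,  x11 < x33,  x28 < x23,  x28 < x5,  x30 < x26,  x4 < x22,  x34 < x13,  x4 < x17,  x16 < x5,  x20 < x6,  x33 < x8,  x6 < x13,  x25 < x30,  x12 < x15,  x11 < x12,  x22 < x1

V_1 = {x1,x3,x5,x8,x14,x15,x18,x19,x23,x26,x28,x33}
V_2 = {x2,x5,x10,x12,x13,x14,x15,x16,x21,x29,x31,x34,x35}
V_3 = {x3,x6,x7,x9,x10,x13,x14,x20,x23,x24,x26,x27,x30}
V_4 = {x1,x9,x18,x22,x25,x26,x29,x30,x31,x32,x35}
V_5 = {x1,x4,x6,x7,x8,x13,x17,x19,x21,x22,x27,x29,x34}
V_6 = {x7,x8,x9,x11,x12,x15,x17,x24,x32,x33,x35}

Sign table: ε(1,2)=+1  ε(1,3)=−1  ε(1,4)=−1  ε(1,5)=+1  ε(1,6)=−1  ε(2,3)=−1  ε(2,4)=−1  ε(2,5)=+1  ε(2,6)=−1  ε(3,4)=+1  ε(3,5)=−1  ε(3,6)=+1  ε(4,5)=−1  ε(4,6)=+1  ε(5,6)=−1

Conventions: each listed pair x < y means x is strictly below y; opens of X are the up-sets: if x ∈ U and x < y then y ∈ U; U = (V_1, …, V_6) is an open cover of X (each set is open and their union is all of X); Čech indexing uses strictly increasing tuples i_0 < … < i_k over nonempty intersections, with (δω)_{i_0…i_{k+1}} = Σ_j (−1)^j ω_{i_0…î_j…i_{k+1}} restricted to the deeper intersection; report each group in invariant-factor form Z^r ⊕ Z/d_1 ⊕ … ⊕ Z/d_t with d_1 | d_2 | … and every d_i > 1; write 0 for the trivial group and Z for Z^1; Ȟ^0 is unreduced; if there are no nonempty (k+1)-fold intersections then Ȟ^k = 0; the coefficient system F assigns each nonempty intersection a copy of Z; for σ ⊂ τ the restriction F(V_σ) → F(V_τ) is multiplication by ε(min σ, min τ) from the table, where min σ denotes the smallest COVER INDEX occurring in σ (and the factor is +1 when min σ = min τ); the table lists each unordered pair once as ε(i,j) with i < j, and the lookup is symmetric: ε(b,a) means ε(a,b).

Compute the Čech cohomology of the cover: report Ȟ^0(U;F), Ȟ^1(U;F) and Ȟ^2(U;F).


cover nerve:
  V12={x5,x14,x15} V13={x3,x14,x23,x26} V14={x1,x18,x26} V15={x1,x8,x19} V16={x8,x15,x33} V23={x10,x13,x14} V24={x29,x31,x35} V25={x13,x21,x29,x34} V26={x12,x15,x35} V34={x9,x26,x30} V35={x6,x7,x13,x27} V36={x7,x9,x24} V45={x1,x22,x29} V46={x9,x32,x35} V56={x7,x8,x17}
  V123={x14} V126={x15} V134={x26} V145={x1} V156={x8} V235={x13} V245={x29} V246={x35} V346={x9} V356={x7}
C dims 6,15,10; δ0: rk 5, SNF 1^5; δ1: rk 10, SNF 1^9·2
Ȟ^0: (6−5)−0=1 ⇒ Z
Ȟ^1: (15−10)−5=0 ⇒ 0
Ȟ^2: (10−0)−10=0 plus torsion [2] ⇒ Z/2

Ȟ^0(U;F) ≅ Z,  Ȟ^1(U;F) ≅ 0,  Ȟ^2(U;F) ≅ Z/2


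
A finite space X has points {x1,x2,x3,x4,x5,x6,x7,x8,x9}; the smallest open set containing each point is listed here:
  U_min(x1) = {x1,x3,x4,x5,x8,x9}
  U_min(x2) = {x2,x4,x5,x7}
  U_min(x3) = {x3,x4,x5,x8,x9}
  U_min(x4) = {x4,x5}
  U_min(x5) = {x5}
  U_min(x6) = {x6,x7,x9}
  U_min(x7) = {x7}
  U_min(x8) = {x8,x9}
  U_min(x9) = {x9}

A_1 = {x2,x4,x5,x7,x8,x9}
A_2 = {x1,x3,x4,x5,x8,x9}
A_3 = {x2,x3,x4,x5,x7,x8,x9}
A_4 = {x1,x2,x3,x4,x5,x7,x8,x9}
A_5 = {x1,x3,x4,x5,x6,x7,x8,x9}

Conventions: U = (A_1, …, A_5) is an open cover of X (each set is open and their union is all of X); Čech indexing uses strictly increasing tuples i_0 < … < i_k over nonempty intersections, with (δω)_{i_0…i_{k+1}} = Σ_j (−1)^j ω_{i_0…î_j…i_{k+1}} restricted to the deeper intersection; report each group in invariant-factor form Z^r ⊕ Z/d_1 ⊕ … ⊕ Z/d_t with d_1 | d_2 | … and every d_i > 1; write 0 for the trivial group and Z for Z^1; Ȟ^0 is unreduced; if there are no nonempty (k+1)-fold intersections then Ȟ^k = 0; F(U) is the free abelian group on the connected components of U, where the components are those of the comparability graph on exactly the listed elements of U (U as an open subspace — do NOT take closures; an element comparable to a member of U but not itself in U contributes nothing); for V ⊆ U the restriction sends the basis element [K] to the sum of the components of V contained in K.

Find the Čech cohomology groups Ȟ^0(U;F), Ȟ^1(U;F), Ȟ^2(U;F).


Ȟ^0 = Z, Ȟ^1 = Z and Ȟ^2 = 0

cover nerve:
  A12={x4,x5,x8,x9} A13={x2,x4,x5,x7,x8,x9} A14={x2,x4,x5,x7,x8,x9} A15={x4,x5,x7,x8,x9} A23={x3,x4,x5,x8,x9} A24={x1,x3,x4,x5,x8,x9} A25={x1,x3,x4,x5,x8,x9} A34={x2,x3,x4,x5,x7,x8,x9} A35={x3,x4,x5,x7,x8,x9} A45={x1,x3,x4,x5,x7,x8,x9}
  A123={x4,x5,x8,x9} A124={x4,x5,x8,x9} A125={x4,x5,x8,x9} A134={x2,x4,x5,x7,x8,x9} A135={x4,x5,x7,x8,x9} A145={x4,x5,x7,x8,x9} A234={x3,x4,x5,x8,x9} A235={x3,x4,x5,x8,x9} A245={x1,x3,x4,x5,x8,x9} A345={x3,x4,x5,x7,x8,x9}
  A1234={x4,x5,x8,x9} A1235={x4,x5,x8,x9} A1245={x4,x5,x8,x9} A1345={x4,x5,x7,x8,x9} A2345={x3,x4,x5,x8,x9}
  A12345={x4,x5,x8,x9}
components per intersection:
  A1: {x2,x4,x5,x7} {x8,x9}
  A2: {x1,x3,x4,x5,x8,x9}
  A3: {x2,x3,x4,x5,x7,x8,x9}
  A4: {x1,x2,x3,x4,x5,x7,x8,x9}
  A5: {x1,x3,x4,x5,x6,x7,x8,x9}
  A12: {x4,x5} {x8,x9}
  A13: {x2,x4,x5,x7} {x8,x9}
  A14: {x2,x4,x5,x7} {x8,x9}
  A15: {x4,x5} {x7} {x8,x9}
  A23: {x3,x4,x5,x8,x9}
  A24: {x1,x3,x4,x5,x8,x9}
  A25: {x1,x3,x4,x5,x8,x9}
  A34: {x2,x3,x4,x5,x7,x8,x9}
  A35: {x3,x4,x5,x8,x9} {x7}
  A45: {x1,x3,x4,x5,x8,x9} {x7}
  A123: {x4,x5} {x8,x9}
  A124: {x4,x5} {x8,x9}
  A125: {x4,x5} {x8,x9}
  A134: {x2,x4,x5,x7} {x8,x9}
  A135: {x4,x5} {x7} {x8,x9}
  A145: {x4,x5} {x7} {x8,x9}
  A234: {x3,x4,x5,x8,x9}
  A235: {x3,x4,x5,x8,x9}
  A245: {x1,x3,x4,x5,x8,x9}
  A345: {x3,x4,x5,x8,x9} {x7}
  A1234: {x4,x5} {x8,x9}
  A1235: {x4,x5} {x8,x9}
  A1245: {x4,x5} {x8,x9}
  A1345: {x4,x5} {x7} {x8,x9}
  A2345: {x3,x4,x5,x8,x9}
  A12345: {x4,x5} {x8,x9}
C dims 6,17,19,10; δ0: rk 5, SNF 1^5; δ1: rk 11, SNF 1^11; δ2: rk 8, SNF 1^8
Ȟ^0: (6−5)−0=1 ⇒ Z
Ȟ^1: (17−11)−5=1 ⇒ Z
Ȟ^2: (19−8)−11=0 ⇒ 0


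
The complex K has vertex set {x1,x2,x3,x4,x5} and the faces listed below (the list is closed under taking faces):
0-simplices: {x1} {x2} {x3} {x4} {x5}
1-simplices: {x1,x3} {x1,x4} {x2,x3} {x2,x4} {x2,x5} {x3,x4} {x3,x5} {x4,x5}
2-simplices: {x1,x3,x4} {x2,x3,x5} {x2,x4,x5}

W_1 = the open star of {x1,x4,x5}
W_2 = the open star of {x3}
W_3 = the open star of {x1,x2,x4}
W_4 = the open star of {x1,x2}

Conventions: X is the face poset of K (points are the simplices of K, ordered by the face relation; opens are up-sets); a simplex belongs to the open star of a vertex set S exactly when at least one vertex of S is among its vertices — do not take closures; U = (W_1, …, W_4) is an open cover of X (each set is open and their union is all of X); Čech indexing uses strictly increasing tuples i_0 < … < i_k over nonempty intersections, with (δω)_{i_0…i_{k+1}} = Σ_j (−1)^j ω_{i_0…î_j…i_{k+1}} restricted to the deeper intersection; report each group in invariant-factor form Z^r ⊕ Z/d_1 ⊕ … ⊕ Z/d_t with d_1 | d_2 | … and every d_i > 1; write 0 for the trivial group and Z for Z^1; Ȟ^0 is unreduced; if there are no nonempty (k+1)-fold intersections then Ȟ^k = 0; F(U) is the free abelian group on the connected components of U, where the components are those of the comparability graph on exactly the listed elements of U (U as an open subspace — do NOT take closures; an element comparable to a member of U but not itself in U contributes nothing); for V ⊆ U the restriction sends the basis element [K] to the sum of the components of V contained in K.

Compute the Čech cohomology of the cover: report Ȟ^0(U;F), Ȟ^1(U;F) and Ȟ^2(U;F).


Ȟ^0 ≅ Z, Ȟ^1 ≅ Z and Ȟ^2 ≅ 0

nerve simplices:
  W1={{x1},{x4},{x5},{x1,x3},{x1,x4},{x2,x4},{x2,x5},{x3,x4},{x3,x5},{x4,x5},{x1,x3,x4},{x2,x3,x5},{x2,x4,x5}} W2={{x3},{x1,x3},{x2,x3},{x3,x4},{x3,x5},{x1,x3,x4},{x2,x3,x5}} W3={{x1},{x2},{x4},{x1,x3},{x1,x4},{x2,x3},{x2,x4},{x2,x5},{x3,x4},{x4,x5},{x1,x3,x4},{x2,x3,x5},{x2,x4,x5}} W4={{x1},{x2},{x1,x3},{x1,x4},{x2,x3},{x2,x4},{x2,x5},{x1,x3,x4},{x2,x3,x5},{x2,x4,x5}}
  W12={{x1,x3},{x3,x4},{x3,x5},{x1,x3,x4},{x2,x3,x5}} W13={{x1},{x4},{x1,x3},{x1,x4},{x2,x4},{x2,x5},{x3,x4},{x4,x5},{x1,x3,x4},{x2,x3,x5},{x2,x4,x5}} W14={{x1},{x1,x3},{x1,x4},{x2,x4},{x2,x5},{x1,x3,x4},{x2,x3,x5},{x2,x4,x5}} W23={{x1,x3},{x2,x3},{x3,x4},{x1,x3,x4},{x2,x3,x5}} W24={{x1,x3},{x2,x3},{x1,x3,x4},{x2,x3,x5}} W34={{x1},{x2},{x1,x3},{x1,x4},{x2,x3},{x2,x4},{x2,x5},{x1,x3,x4},{x2,x3,x5},{x2,x4,x5}}
  W123={{x1,x3},{x3,x4},{x1,x3,x4},{x2,x3,x5}} W124={{x1,x3},{x1,x3,x4},{x2,x3,x5}} W134={{x1},{x1,x3},{x1,x4},{x2,x4},{x2,x5},{x1,x3,x4},{x2,x3,x5},{x2,x4,x5}} W234={{x1,x3},{x2,x3},{x1,x3,x4},{x2,x3,x5}}
  W1234={{x1,x3},{x1,x3,x4},{x2,x3,x5}}
components per intersection:
  W1: {{x1},{x4},{x5},{x1,x3},{x1,x4},{x2,x4},{x2,x5},{x3,x4},{x3,x5},{x4,x5},{x1,x3,x4},{x2,x3,x5},{x2,x4,x5}}
  W2: {{x3},{x1,x3},{x2,x3},{x3,x4},{x3,x5},{x1,x3,x4},{x2,x3,x5}}
  W3: {{x1},{x2},{x4},{x1,x3},{x1,x4},{x2,x3},{x2,x4},{x2,x5},{x3,x4},{x4,x5},{x1,x3,x4},{x2,x3,x5},{x2,x4,x5}}
  W4: {{x1},{x1,x3},{x1,x4},{x1,x3,x4}} {{x2},{x2,x3},{x2,x4},{x2,x5},{x2,x3,x5},{x2,x4,x5}}
  W12: {{x1,x3},{x3,x4},{x1,x3,x4}} {{x3,x5},{x2,x3,x5}}
  W13: {{x1},{x4},{x1,x3},{x1,x4},{x2,x4},{x2,x5},{x3,x4},{x4,x5},{x1,x3,x4},{x2,x3,x5},{x2,x4,x5}}
  W14: {{x1},{x1,x3},{x1,x4},{x1,x3,x4}} {{x2,x4},{x2,x5},{x2,x3,x5},{x2,x4,x5}}
  W23: {{x1,x3},{x3,x4},{x1,x3,x4}} {{x2,x3},{x2,x3,x5}}
  W24: {{x1,x3},{x1,x3,x4}} {{x2,x3},{x2,x3,x5}}
  W34: {{x1},{x1,x3},{x1,x4},{x1,x3,x4}} {{x2},{x2,x3},{x2,x4},{x2,x5},{x2,x3,x5},{x2,x4,x5}}
  W123: {{x1,x3},{x3,x4},{x1,x3,x4}} {{x2,x3,x5}}
  W124: {{x1,x3},{x1,x3,x4}} {{x2,x3,x5}}
  W134: {{x1},{x1,x3},{x1,x4},{x1,x3,x4}} {{x2,x4},{x2,x5},{x2,x3,x5},{x2,x4,x5}}
  W234: {{x1,x3},{x1,x3,x4}} {{x2,x3},{x2,x3,x5}}
  W1234: {{x1,x3},{x1,x3,x4}} {{x2,x3,x5}}
C dims 5,11,8,2; δ0: rk 4, SNF 1^4; δ1: rk 6, SNF 1^6; δ2: rk 2, SNF 1^2
degree 0: 5−4−0 = 1 → Ȟ^0 ≅ Z
degree 1: 11−6−4 = 1 → Ȟ^1 ≅ Z
degree 2: 8−2−6 = 0 → Ȟ^2 ≅ 0


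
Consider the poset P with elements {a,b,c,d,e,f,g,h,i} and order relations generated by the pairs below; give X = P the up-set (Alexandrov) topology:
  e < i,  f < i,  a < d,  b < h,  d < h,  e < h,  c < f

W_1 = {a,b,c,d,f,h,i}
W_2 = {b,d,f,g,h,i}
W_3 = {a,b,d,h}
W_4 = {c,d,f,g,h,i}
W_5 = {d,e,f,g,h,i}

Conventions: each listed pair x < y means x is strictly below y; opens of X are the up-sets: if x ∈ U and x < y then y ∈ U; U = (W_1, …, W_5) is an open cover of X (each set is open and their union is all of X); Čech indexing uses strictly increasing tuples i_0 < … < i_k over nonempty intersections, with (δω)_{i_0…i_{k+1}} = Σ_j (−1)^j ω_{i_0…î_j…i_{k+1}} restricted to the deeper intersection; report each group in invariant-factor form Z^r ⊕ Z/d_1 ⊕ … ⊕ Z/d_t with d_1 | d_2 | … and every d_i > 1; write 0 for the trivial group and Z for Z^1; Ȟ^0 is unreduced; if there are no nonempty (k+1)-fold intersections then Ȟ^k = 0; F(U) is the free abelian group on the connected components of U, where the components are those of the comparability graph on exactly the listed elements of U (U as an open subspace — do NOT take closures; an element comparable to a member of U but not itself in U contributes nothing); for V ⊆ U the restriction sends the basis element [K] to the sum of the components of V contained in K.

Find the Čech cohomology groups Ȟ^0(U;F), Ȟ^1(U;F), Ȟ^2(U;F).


Ȟ^0(U;F) ≅ Z^2,  Ȟ^1(U;F) ≅ 0,  Ȟ^2(U;F) ≅ 0

nerve of the cover:
  W12={b,d,f,h,i} W13={a,b,d,h} W14={c,d,f,h,i} W15={d,f,h,i} W23={b,d,h} W24={d,f,g,h,i} W25={d,f,g,h,i} W34={d,h} W35={d,h} W45={d,f,g,h,i}
  W123={b,d,h} W124={d,f,h,i} W125={d,f,h,i} W134={d,h} W135={d,h} W145={d,f,h,i} W234={d,h} W235={d,h} W245={d,f,g,h,i} W345={d,h}
  W1234={d,h} W1235={d,h} W1245={d,f,h,i} W1345={d,h} W2345={d,h}
  W12345={d,h}
components per intersection:
  W1: {a,b,d,h} {c,f,i}
  W2: {b,d,h} {f,i} {g}
  W3: {a,b,d,h}
  W4: {c,f,i} {d,h} {g}
  W5: {d,e,f,h,i} {g}
  W12: {b,d,h} {f,i}
  W13: {a,b,d,h}
  W14: {c,f,i} {d,h}
  W15: {d,h} {f,i}
  W23: {b,d,h}
  W24: {d,h} {f,i} {g}
  W25: {d,h} {f,i} {g}
  W34: {d,h}
  W35: {d,h}
  W45: {d,h} {f,i} {g}
  W123: {b,d,h}
  W124: {d,h} {f,i}
  W125: {d,h} {f,i}
  W134: {d,h}
  W135: {d,h}
  W145: {d,h} {f,i}
  W234: {d,h}
  W235: {d,h}
  W245: {d,h} {f,i} {g}
  W345: {d,h}
  W1234: {d,h}
  W1235: {d,h}
  W1245: {d,h} {f,i}
  W1345: {d,h}
  W2345: {d,h}
  W12345: {d,h}
C dims 11,19,15,6; δ0: rk 9, SNF 1^9; δ1: rk 10, SNF 1^10; δ2: rk 5, SNF 1^5
Ȟ^0 = (11 − 9) − 0 = 2, so Ȟ^0 ≅ Z^2
Ȟ^1 = (19 − 10) − 9 = 0, so Ȟ^1 ≅ 0
Ȟ^2 = (15 − 5) − 10 = 0, so Ȟ^2 ≅ 0


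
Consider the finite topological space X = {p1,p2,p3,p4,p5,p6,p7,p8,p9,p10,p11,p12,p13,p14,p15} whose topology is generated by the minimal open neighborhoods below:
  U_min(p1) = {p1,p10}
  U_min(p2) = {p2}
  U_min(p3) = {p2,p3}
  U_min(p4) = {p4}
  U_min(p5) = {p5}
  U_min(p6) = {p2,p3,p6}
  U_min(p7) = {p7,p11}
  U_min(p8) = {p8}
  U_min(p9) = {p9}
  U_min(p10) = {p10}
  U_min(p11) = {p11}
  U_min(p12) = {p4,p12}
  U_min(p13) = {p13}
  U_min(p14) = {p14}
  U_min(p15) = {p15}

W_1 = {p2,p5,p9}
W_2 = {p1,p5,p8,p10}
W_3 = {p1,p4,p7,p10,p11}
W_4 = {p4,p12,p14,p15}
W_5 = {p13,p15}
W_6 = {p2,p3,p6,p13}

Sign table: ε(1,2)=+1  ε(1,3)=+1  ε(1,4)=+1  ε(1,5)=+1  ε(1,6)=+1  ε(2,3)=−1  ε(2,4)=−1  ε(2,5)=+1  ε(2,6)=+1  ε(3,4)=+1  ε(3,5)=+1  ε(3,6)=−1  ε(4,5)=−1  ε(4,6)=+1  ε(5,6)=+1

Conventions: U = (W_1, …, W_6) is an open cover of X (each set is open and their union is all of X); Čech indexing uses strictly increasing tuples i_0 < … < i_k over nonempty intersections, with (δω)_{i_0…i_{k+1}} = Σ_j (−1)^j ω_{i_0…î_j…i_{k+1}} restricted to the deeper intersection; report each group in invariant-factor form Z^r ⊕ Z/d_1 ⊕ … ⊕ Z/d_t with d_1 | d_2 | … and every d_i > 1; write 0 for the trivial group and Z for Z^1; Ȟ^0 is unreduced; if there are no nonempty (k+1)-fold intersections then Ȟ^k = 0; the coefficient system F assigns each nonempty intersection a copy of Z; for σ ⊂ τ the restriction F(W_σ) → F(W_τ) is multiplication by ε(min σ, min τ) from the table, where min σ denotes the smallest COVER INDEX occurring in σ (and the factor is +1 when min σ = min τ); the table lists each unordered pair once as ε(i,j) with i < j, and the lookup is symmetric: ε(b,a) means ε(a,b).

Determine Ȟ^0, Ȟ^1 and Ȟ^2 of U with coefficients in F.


Ȟ^0 = Z, Ȟ^1 = Z and Ȟ^2 = 0

nerve simplices:
  W12={p5} W16={p2} W23={p1,p10} W34={p4} W45={p15} W56={p13}
C dims 6,6; δ0: rk 5, SNF 1^5
degree 0: 6−5−0 = 1 → Ȟ^0 ≅ Z
degree 1: 6−0−5 = 1 → Ȟ^1 ≅ Z
degree 2: 0−0−0 = 0 → Ȟ^2 ≅ 0


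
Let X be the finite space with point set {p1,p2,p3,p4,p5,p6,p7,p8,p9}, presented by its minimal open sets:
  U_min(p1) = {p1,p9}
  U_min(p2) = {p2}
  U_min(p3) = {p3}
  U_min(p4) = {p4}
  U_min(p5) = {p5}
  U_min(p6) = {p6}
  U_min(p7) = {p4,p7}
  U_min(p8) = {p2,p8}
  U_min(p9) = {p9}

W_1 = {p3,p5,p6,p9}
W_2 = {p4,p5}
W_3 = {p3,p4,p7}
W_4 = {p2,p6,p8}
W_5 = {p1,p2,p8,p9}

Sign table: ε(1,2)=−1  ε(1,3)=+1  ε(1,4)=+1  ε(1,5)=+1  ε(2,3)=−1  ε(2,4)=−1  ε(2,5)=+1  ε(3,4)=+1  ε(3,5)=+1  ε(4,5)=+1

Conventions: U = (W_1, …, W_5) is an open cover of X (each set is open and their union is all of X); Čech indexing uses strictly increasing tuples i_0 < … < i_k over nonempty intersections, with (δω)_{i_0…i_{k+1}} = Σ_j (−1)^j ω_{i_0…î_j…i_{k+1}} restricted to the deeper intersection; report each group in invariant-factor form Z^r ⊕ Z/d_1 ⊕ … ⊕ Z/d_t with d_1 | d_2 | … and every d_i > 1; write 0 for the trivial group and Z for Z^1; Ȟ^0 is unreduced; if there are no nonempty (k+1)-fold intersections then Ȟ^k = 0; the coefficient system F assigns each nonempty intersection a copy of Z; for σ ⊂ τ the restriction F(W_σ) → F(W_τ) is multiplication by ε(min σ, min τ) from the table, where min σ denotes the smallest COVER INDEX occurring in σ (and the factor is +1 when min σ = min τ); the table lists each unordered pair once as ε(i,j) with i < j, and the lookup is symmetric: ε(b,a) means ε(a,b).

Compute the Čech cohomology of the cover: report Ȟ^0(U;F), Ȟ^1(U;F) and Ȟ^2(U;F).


nonempty overlaps:
  W12={p5} W13={p3} W14={p6} W15={p9} W23={p4} W45={p2,p8}
C dims 5,6; δ0: rk 4, SNF 1^4
degree 0: 5−4−0 = 1 → Ȟ^0 ≅ Z
degree 1: 6−0−4 = 2 → Ȟ^1 ≅ Z^2
degree 2: 0−0−0 = 0 → Ȟ^2 ≅ 0

Ȟ^0(U;F) ≅ Z,  Ȟ^1(U;F) ≅ Z^2,  Ȟ^2(U;F) ≅ 0


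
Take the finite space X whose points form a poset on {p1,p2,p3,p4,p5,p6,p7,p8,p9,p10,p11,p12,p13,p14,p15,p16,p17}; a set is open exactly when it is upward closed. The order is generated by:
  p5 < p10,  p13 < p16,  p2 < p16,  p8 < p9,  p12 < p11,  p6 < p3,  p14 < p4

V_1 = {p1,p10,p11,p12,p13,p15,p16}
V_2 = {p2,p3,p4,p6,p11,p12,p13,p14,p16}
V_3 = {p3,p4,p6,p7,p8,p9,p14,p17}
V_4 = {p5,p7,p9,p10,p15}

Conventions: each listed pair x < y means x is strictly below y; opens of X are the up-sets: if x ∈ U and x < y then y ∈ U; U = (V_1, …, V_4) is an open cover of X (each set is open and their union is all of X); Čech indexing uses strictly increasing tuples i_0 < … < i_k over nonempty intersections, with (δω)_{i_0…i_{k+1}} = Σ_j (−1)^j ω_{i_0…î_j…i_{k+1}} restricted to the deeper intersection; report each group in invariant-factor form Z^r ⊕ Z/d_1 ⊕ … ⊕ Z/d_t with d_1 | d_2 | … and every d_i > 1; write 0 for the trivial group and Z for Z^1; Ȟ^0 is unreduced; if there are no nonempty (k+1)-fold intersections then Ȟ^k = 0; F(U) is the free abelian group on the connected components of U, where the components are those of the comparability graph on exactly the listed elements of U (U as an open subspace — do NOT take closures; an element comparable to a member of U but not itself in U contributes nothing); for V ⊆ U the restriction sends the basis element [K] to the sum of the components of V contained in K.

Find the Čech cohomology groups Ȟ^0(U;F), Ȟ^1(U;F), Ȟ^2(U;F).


intersection data:
  V12={p11,p12,p13,p16} V14={p10,p15} V23={p3,p4,p6,p14} V34={p7,p9}
components per intersection:
  V1: {p1} {p10} {p11,p12} {p13,p16} {p15}
  V2: {p2,p13,p16} {p3,p6} {p4,p14} {p11,p12}
  V3: {p3,p6} {p4,p14} {p7} {p8,p9} {p17}
  V4: {p5,p10} {p7} {p9} {p15}
  V12: {p11,p12} {p13,p16}
  V14: {p10} {p15}
  V23: {p3,p6} {p4,p14}
  V34: {p7} {p9}
C dims 18,8; δ0: rk 8, SNF 1^8
Ȟ^0 = (18 − 8) − 0 = 10, so Ȟ^0 ≅ Z^10
Ȟ^1 = (8 − 0) − 8 = 0, so Ȟ^1 ≅ 0
Ȟ^2 = (0 − 0) − 0 = 0, so Ȟ^2 ≅ 0

Ȟ^0(U;F) ≅ Z^10, Ȟ^1(U;F) ≅ 0, Ȟ^2(U;F) ≅ 0


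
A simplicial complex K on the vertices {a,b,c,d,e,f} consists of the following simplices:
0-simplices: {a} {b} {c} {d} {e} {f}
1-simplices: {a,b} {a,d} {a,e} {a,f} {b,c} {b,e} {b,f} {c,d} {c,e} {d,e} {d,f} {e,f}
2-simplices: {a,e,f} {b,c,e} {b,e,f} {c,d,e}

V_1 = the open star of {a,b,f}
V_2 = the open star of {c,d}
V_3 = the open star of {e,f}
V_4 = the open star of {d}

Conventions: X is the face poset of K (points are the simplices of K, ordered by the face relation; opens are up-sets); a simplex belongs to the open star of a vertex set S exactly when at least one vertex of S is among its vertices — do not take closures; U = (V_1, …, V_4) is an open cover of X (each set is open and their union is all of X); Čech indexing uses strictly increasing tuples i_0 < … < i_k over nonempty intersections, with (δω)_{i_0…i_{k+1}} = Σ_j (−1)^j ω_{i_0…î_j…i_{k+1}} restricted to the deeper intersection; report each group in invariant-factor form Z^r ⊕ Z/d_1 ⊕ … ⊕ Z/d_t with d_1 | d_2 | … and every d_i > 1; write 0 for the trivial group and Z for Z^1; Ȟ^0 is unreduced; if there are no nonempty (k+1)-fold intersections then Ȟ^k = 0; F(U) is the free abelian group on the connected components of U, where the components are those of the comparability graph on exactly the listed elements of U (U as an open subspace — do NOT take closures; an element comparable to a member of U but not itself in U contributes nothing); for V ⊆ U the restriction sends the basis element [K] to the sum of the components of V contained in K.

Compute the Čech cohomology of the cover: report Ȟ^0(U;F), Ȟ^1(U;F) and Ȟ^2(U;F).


Ȟ^0 = Z,  Ȟ^1 = Z^2,  Ȟ^2 = 0

nonempty overlaps:
  V1={{a},{b},{f},{a,b},{a,d},{a,e},{a,f},{b,c},{b,e},{b,f},{d,f},{e,f},{a,e,f},{b,c,e},{b,e,f}} V2={{c},{d},{a,d},{b,c},{c,d},{c,e},{d,e},{d,f},{b,c,e},{c,d,e}} V3={{e},{f},{a,e},{a,f},{b,e},{b,f},{c,e},{d,e},{d,f},{e,f},{a,e,f},{b,c,e},{b,e,f},{c,d,e}} V4={{d},{a,d},{c,d},{d,e},{d,f},{c,d,e}}
  V12={{a,d},{b,c},{d,f},{b,c,e}} V13={{f},{a,e},{a,f},{b,e},{b,f},{d,f},{e,f},{a,e,f},{b,c,e},{b,e,f}} V14={{a,d},{d,f}} V23={{c,e},{d,e},{d,f},{b,c,e},{c,d,e}} V24={{d},{a,d},{c,d},{d,e},{d,f},{c,d,e}} V34={{d,e},{d,f},{c,d,e}}
  V123={{d,f},{b,c,e}} V124={{a,d},{d,f}} V134={{d,f}} V234={{d,e},{d,f},{c,d,e}}
  V1234={{d,f}}
components per intersection:
  V1: {{a},{b},{f},{a,b},{a,d},{a,e},{a,f},{b,c},{b,e},{b,f},{d,f},{e,f},{a,e,f},{b,c,e},{b,e,f}}
  V2: {{c},{d},{a,d},{b,c},{c,d},{c,e},{d,e},{d,f},{b,c,e},{c,d,e}}
  V3: {{e},{f},{a,e},{a,f},{b,e},{b,f},{c,e},{d,e},{d,f},{e,f},{a,e,f},{b,c,e},{b,e,f},{c,d,e}}
  V4: {{d},{a,d},{c,d},{d,e},{d,f},{c,d,e}}
  V12: {{a,d}} {{b,c},{b,c,e}} {{d,f}}
  V13: {{f},{a,e},{a,f},{b,e},{b,f},{d,f},{e,f},{a,e,f},{b,c,e},{b,e,f}}
  V14: {{a,d}} {{d,f}}
  V23: {{c,e},{d,e},{b,c,e},{c,d,e}} {{d,f}}
  V24: {{d},{a,d},{c,d},{d,e},{d,f},{c,d,e}}
  V34: {{d,e},{c,d,e}} {{d,f}}
  V123: {{d,f}} {{b,c,e}}
  V124: {{a,d}} {{d,f}}
  V134: {{d,f}}
  V234: {{d,e},{c,d,e}} {{d,f}}
  V1234: {{d,f}}
C dims 4,11,7,1; δ0: rk 3, SNF 1^3; δ1: rk 6, SNF 1^6; δ2: rk 1, SNF 1^1
degree 0: 4−3−0 = 1 → Ȟ^0 ≅ Z
degree 1: 11−6−3 = 2 → Ȟ^1 ≅ Z^2
degree 2: 7−1−6 = 0 → Ȟ^2 ≅ 0


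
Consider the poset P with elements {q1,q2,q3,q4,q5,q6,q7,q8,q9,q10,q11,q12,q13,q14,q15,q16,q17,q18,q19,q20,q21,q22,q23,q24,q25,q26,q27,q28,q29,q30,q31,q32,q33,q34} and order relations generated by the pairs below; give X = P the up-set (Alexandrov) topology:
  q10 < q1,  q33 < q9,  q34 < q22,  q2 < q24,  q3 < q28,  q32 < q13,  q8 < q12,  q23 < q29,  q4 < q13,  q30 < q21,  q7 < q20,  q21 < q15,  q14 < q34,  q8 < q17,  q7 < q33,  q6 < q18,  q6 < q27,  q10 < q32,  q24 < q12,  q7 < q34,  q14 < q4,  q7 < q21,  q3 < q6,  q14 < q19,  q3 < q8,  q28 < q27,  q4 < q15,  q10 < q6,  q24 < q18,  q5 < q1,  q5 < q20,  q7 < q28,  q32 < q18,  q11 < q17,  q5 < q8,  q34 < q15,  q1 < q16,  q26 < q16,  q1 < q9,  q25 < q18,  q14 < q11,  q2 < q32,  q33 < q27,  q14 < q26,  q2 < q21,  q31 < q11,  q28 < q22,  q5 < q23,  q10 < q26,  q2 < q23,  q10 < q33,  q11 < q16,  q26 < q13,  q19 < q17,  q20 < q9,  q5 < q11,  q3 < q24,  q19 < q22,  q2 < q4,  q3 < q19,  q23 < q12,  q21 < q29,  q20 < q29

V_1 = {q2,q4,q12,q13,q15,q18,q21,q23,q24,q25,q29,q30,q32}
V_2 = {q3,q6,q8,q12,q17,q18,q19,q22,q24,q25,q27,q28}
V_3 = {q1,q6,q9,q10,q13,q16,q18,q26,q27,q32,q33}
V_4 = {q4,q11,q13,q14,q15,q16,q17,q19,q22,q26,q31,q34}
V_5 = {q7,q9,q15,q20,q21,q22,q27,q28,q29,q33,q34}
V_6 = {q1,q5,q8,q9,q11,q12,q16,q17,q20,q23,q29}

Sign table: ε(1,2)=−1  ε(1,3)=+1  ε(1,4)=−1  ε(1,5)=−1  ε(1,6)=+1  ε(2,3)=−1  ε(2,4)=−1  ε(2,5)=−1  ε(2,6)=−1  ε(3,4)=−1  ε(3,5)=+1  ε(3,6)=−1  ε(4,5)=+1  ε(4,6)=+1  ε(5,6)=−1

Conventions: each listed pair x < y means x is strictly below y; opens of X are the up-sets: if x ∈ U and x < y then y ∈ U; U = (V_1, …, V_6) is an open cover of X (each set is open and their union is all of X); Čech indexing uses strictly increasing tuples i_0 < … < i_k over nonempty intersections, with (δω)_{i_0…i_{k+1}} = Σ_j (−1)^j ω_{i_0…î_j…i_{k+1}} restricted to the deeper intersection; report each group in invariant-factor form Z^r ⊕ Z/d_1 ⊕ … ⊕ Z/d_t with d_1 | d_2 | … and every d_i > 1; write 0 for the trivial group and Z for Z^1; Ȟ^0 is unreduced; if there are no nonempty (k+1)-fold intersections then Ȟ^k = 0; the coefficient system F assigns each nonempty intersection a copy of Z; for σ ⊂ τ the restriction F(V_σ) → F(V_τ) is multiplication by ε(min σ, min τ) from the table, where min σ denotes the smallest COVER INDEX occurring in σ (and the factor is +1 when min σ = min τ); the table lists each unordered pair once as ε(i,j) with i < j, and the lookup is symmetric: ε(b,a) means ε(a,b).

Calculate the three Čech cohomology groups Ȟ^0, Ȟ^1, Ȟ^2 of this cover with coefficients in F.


nonempty overlaps:
  V12={q12,q18,q24,q25} V13={q13,q18,q32} V14={q4,q13,q15} V15={q15,q21,q29} V16={q12,q23,q29} V23={q6,q18,q27} V24={q17,q19,q22} V25={q22,q27,q28} V26={q8,q12,q17} V34={q13,q16,q26} V35={q9,q27,q33} V36={q1,q9,q16} V45={q15,q22,q34} V46={q11,q16,q17} V56={q9,q20,q29}
  V123={q18} V126={q12} V134={q13} V145={q15} V156={q29} V235={q27} V245={q22} V246={q17} V346={q16} V356={q9}
C dims 6,15,10; δ0: rk 6, SNF 1^5·2; δ1: rk 9, SNF 1^9
degree 0: 6−6−0 = 0 → Ȟ^0 ≅ 0
degree 1: 15−9−6 = 0 plus torsion [2] → Ȟ^1 ≅ Z/2
degree 2: 10−0−9 = 1 → Ȟ^2 ≅ Z

Ȟ^0 ≅ 0, Ȟ^1 ≅ Z/2 and Ȟ^2 ≅ Z


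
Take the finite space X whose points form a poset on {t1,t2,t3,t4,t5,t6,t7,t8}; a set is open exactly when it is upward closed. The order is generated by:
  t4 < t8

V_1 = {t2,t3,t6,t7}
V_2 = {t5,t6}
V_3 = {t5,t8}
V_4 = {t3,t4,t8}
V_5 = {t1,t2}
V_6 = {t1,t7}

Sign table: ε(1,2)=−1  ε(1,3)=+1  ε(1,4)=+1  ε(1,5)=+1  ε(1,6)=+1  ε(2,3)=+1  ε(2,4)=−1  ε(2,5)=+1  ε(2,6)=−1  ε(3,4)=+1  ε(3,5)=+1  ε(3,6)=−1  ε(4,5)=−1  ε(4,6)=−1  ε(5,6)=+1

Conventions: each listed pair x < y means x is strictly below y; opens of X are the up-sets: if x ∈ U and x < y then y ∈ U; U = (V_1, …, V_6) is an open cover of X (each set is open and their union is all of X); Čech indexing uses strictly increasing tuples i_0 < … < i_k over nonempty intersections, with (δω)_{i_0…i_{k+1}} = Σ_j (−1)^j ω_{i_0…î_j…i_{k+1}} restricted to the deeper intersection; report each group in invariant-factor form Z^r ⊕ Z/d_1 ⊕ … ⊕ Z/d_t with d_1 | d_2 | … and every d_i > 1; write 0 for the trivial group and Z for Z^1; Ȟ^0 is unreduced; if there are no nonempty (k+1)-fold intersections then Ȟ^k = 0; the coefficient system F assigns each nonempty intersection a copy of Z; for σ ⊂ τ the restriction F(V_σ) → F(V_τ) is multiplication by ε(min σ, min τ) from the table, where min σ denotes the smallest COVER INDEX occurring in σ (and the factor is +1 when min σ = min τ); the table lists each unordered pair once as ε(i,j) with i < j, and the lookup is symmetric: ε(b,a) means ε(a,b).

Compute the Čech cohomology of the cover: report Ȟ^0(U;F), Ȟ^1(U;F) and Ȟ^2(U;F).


nonempty intersections:
  V12={t6} V14={t3} V15={t2} V16={t7} V23={t5} V34={t8} V56={t1}
C dims 6,7; δ0: rk 6, SNF 1^5·2
Ȟ^0: (6−6)−0=0 ⇒ 0
Ȟ^1: (7−0)−6=1 plus torsion [2] ⇒ Z ⊕ Z/2
Ȟ^2: (0−0)−0=0 ⇒ 0

Ȟ^0 = 0, Ȟ^1 = Z ⊕ Z/2 and Ȟ^2 = 0


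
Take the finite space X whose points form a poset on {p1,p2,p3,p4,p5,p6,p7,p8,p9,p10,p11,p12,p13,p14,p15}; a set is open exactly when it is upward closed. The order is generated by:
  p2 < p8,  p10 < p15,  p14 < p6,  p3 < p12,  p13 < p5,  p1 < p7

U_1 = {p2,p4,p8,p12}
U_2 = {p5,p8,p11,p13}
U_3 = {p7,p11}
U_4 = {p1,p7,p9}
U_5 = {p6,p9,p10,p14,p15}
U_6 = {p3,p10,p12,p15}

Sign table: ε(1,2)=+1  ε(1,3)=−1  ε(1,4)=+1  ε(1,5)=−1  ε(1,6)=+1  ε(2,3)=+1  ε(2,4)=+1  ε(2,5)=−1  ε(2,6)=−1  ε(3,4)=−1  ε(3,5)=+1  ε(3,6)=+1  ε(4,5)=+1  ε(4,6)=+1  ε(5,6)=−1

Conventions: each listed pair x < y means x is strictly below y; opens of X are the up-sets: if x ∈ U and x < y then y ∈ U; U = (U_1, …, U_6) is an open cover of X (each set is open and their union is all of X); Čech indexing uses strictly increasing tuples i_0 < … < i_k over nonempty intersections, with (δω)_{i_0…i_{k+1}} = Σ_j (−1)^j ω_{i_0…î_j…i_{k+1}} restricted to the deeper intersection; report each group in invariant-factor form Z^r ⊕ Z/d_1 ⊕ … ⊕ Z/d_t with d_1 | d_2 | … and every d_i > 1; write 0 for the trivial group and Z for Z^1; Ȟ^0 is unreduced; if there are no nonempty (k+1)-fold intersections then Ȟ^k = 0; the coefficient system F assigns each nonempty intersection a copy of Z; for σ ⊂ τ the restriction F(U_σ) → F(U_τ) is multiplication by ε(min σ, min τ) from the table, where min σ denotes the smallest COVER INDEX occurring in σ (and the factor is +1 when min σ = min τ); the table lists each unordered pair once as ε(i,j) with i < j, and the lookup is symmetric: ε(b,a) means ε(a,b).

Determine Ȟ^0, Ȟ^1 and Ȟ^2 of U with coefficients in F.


cover nerve:
  U12={p8} U16={p12} U23={p11} U34={p7} U45={p9} U56={p10,p15}
C dims 6,6; δ0: rk 5, SNF 1^5
Ȟ^0: (6−5)−0=1 ⇒ Z
Ȟ^1: (6−0)−5=1 ⇒ Z
Ȟ^2: (0−0)−0=0 ⇒ 0

Ȟ^0 ≅ Z, Ȟ^1 ≅ Z and Ȟ^2 ≅ 0


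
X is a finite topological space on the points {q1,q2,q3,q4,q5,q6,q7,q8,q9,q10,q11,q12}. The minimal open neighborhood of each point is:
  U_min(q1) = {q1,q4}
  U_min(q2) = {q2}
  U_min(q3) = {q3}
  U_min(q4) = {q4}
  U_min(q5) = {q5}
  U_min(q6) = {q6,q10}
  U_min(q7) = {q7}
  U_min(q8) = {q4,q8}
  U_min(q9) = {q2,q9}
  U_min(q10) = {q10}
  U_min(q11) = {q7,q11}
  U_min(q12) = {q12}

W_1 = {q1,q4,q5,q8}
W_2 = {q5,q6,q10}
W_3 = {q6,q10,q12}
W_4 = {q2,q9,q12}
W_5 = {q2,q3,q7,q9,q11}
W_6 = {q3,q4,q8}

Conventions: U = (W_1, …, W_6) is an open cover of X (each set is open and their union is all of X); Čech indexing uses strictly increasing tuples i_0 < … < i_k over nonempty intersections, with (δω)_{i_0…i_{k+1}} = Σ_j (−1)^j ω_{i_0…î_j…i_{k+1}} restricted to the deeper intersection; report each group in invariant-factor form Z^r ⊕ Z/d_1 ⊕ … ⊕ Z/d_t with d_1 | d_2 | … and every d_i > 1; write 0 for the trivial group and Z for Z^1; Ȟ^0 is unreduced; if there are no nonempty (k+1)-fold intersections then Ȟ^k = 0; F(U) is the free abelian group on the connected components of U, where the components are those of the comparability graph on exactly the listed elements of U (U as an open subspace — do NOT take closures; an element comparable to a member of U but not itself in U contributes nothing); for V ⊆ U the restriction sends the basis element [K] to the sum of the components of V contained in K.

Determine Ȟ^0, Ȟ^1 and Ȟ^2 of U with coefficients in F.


intersection data:
  W12={q5} W16={q4,q8} W23={q6,q10} W34={q12} W45={q2,q9} W56={q3}
components per intersection:
  W1: {q1,q4,q8} {q5}
  W2: {q5} {q6,q10}
  W3: {q6,q10} {q12}
  W4: {q2,q9} {q12}
  W5: {q2,q9} {q3} {q7,q11}
  W6: {q3} {q4,q8}
  W12: {q5}
  W16: {q4,q8}
  W23: {q6,q10}
  W34: {q12}
  W45: {q2,q9}
  W56: {q3}
C dims 13,6; δ0: rk 6, SNF 1^6
Ȟ^0 = (13 − 6) − 0 = 7, so Ȟ^0 ≅ Z^7
Ȟ^1 = (6 − 0) − 6 = 0, so Ȟ^1 ≅ 0
Ȟ^2 = (0 − 0) − 0 = 0, so Ȟ^2 ≅ 0

Ȟ^0(U;F) ≅ Z^7, Ȟ^1(U;F) ≅ 0 and Ȟ^2(U;F) ≅ 0


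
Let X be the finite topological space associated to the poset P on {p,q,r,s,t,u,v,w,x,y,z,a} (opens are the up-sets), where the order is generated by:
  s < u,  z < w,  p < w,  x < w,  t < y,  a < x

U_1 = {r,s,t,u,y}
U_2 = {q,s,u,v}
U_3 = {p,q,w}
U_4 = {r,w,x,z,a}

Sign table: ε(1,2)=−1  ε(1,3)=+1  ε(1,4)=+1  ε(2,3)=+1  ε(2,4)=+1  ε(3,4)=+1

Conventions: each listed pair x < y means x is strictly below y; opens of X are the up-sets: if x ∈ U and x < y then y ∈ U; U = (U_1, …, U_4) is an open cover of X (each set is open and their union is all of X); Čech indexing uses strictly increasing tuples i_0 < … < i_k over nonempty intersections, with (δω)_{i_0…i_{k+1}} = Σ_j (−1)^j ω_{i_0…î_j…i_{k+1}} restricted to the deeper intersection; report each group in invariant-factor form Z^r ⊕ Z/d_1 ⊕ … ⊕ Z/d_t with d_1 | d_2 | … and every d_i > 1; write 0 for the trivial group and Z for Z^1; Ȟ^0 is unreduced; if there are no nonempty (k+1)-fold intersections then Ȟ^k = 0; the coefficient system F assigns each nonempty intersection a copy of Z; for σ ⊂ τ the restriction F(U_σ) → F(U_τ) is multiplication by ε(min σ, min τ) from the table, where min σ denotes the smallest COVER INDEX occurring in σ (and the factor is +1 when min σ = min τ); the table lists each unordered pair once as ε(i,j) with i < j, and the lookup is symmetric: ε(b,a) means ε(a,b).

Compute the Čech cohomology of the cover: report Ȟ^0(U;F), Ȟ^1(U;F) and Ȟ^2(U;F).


Ȟ^0 = 0,  Ȟ^1 = Z/2,  Ȟ^2 = 0

cover nerve:
  U12={s,u} U14={r} U23={q} U34={w}
C dims 4,4; δ0: rk 4, SNF 1^3·2
Ȟ^0: (4−4)−0=0 ⇒ 0
Ȟ^1: (4−0)−4=0 plus torsion [2] ⇒ Z/2
Ȟ^2: (0−0)−0=0 ⇒ 0


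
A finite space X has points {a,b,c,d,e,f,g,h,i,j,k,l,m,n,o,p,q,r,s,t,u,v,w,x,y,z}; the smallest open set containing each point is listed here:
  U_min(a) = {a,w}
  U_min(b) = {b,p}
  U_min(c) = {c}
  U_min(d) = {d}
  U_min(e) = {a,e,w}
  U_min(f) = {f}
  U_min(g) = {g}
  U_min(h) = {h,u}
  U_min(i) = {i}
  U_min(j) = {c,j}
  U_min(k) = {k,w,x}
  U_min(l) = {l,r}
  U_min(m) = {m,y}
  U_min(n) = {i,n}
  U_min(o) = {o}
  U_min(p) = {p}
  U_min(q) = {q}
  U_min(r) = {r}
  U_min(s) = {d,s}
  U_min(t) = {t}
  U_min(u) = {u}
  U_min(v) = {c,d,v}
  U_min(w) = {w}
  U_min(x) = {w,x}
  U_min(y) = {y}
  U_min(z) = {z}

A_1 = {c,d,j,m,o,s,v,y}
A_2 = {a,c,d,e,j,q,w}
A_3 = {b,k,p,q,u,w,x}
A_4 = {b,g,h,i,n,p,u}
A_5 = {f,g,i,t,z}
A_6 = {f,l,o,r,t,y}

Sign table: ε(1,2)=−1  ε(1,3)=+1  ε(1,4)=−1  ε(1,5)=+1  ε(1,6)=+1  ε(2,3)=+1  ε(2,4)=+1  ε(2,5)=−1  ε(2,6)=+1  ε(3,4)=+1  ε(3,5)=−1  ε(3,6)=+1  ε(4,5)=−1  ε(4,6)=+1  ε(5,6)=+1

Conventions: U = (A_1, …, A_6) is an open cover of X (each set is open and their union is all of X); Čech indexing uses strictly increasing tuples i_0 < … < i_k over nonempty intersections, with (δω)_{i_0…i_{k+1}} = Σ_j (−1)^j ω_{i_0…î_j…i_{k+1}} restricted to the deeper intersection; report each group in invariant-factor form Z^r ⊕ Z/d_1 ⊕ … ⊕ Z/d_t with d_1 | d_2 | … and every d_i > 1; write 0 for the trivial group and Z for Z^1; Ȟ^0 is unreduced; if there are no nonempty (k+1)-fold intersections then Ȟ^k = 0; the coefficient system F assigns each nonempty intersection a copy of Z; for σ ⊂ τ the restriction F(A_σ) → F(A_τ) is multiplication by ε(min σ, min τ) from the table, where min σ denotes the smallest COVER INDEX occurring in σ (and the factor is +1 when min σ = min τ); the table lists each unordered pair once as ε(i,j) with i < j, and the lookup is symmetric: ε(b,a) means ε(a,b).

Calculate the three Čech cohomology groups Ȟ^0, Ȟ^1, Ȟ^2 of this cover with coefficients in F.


Ȟ^0 = Z, Ȟ^1 = Z and Ȟ^2 = 0

intersection data:
  A12={c,d,j} A16={o,y} A23={q,w} A34={b,p,u} A45={g,i} A56={f,t}
C dims 6,6; δ0: rk 5, SNF 1^5
Ȟ^0 = (6 − 5) − 0 = 1, so Ȟ^0 ≅ Z
Ȟ^1 = (6 − 0) − 5 = 1, so Ȟ^1 ≅ Z
Ȟ^2 = (0 − 0) − 0 = 0, so Ȟ^2 ≅ 0
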